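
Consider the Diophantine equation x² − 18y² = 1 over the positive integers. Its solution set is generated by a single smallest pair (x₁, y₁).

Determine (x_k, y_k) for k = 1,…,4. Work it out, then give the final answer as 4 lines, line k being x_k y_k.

17 4
577 136
19601 4620
665857 156944

[4; 4,8] for √18; ℓ=2 ⇒ convergent index 1
k=0  a_k=4  p_k/q_k = 4/1
k=1  a_k=4  p_k/q_k = 17/4
→ (17, 4).  Check: 17²=289, 18·4²=288, difference 1.
(17+4√18)^2 = 577 + 136√18
(17+4√18)^3 = 19601 + 4620√18
(17+4√18)^4 = 665857 + 156944√18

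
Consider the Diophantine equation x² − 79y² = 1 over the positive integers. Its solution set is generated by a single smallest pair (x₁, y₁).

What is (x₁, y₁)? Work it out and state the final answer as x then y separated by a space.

80 9

[8; 1,7,1,16] for √79; ℓ=4 ⇒ convergent index 3
i=0: a=8 ⇒ p=8, q=1
…
i=2: a=7 ⇒ p=71, q=8
i=3: a=1 ⇒ p=80, q=9
fundamental: x₁=80, y₁=9  (since 6400 − 79·81 = 1)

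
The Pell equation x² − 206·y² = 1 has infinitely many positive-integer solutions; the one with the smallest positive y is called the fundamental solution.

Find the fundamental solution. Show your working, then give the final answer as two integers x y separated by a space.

√206 → a₀=14, period (2,1,5,14,5,1,2,28); ℓ=8 even so k=7
k=0  a_k=14  p_k/q_k = 14/1
…
k=3  a_k=5  p_k/q_k = 244/17
k=4  a_k=14  p_k/q_k = 3459/241
…
k=6  a_k=1  p_k/q_k = 20998/1463
k=7  a_k=2  p_k/q_k = 59535/4148
→ (59535, 4148).  Check: 59535²=3544416225, 206·4148²=3544416224, difference 1.

59535 4148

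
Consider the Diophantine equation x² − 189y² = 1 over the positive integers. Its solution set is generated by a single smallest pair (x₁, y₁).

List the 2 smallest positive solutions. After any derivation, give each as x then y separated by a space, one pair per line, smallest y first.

√189 = [13; 1,2,1,26, …], period ℓ=4 (even) → k=3
i=0: a=13 ⇒ p=13, q=1
i=1: a=1 ⇒ p=14, q=1
i=2: a=2 ⇒ p=41, q=3
i=3: a=1 ⇒ p=55, q=4
fundamental: x₁=55, y₁=4  (since 3025 − 189·16 = 1)
n=2: (55,4)∘(55,4) = (55·55+189·4·4, 55·4+4·55) = (6049,440)

55 4
6049 440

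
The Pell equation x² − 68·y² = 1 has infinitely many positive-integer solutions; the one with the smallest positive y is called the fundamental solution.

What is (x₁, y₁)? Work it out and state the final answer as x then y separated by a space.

33 4

d=68: √d = [8; 4,16] (ℓ=2, even), read p_1/q_1
step 0: (8, 1)  from 8·(1,0) + (0,1)
step 1: (33, 4)  from 4·(8,1) + (1,0)
fundamental: x₁=33, y₁=4  (since 1089 − 68·16 = 1)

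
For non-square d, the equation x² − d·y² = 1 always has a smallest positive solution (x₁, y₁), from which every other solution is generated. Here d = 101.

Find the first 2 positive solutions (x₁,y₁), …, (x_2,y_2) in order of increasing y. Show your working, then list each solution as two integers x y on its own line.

d=101: √d = [10; 20] (ℓ=1, odd), read p_1/q_1
k=0  a_k=10  p_k/q_k = 10/1
k=1  a_k=20  p_k/q_k = 201/20
fundamental: x₁=201, y₁=20  (since 40401 − 101·400 = 1)
k=2:  x_2 = 201·201+101·20·20 = 80801,  y_2 = 201·20+20·201 = 8040

201 20
80801 8040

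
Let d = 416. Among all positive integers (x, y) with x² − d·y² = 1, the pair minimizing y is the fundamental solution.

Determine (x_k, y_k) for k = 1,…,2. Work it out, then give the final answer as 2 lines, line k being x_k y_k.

5201 255
54100801 2652510

[20; 2,1,1,9,1,1,2,40] for √416; ℓ=8 ⇒ convergent index 7
k=0  a_k=20  p_k/q_k = 20/1
k=1  a_k=2  p_k/q_k = 41/2
…
k=5  a_k=1  p_k/q_k = 1081/53
k=6  a_k=1  p_k/q_k = 2060/101
k=7  a_k=2  p_k/q_k = 5201/255
(x₁, y₁) = (5201, 255);  5201² − 416·255² = 1 ✓
(5201+255√416)^2 = 54100801 + 2652510√416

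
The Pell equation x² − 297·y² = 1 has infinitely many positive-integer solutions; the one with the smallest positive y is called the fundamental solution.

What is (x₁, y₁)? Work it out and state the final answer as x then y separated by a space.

d=297: √d = [17; 4,3,1,1,2,1,1,3,4,34] (ℓ=10, even), read p_9/q_9
step 0: (17, 1)  from 17·(1,0) + (0,1)
step 1: (69, 4)  from 4·(17,1) + (1,0)
…
step 3: (293, 17)  from 1·(224,13) + (69,4)
step 4: (517, 30)  from 1·(293,17) + (224,13)
step 5: (1327, 77)  from 2·(517,30) + (293,17)
step 6: (1844, 107)  from 1·(1327,77) + (517,30)
…
step 8: (11357, 659)  from 3·(3171,184) + (1844,107)
step 9: (48599, 2820)  from 4·(11357,659) + (3171,184)
fundamental: x₁=48599, y₁=2820  (since 2361862801 − 297·7952400 = 1)

48599 2820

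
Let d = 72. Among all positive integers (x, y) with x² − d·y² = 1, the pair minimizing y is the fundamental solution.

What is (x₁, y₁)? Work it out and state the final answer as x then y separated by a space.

[8; 2,16] for √72; ℓ=2 ⇒ convergent index 1
i=0: a=8 ⇒ p=8, q=1
i=1: a=2 ⇒ p=17, q=2
fundamental: x₁=17, y₁=2  (since 289 − 72·4 = 1)

17 2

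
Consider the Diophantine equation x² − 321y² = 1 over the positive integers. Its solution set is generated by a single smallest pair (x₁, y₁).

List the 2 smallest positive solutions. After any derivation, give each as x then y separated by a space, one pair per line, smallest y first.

√321 → a₀=17, period (1,10,1,34); ℓ=4 even so k=3
step 0: (17, 1)  from 17·(1,0) + (0,1)
step 1: (18, 1)  from 1·(17,1) + (1,0)
step 2: (197, 11)  from 10·(18,1) + (17,1)
step 3: (215, 12)  from 1·(197,11) + (18,1)
(x₁, y₁) = (215, 12);  215² − 321·12² = 1 ✓
(x_2, y_2) = (215·215 + 321·12·12, 215·12 + 12·215) = (92449, 5160)

215 12
92449 5160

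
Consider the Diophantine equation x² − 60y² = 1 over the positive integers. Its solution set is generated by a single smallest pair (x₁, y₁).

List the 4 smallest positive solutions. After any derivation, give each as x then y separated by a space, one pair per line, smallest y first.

31 4
1921 248
119071 15372
7380481 952816

d=60: √d = [7; 1,2,1,14] (ℓ=4, even), read p_3/q_3
i=0: a=7 ⇒ p=7, q=1
i=1: a=1 ⇒ p=8, q=1
i=2: a=2 ⇒ p=23, q=3
i=3: a=1 ⇒ p=31, q=4
→ (31, 4).  Check: 31²=961, 60·4²=960, difference 1.
(x_2, y_2) = (31·31 + 60·4·4, 31·4 + 4·31) = (1921, 248)
(x_3, y_3) = (31·1921 + 60·4·248, 31·248 + 4·1921) = (119071, 15372)
(x_4, y_4) = (31·119071 + 60·4·15372, 31·15372 + 4·119071) = (7380481, 952816)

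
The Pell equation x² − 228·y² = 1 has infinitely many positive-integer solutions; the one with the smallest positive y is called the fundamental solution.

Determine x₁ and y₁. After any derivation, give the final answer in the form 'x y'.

151 10

√228 → a₀=15, period (10,30); ℓ=2 even so k=1
step 0: (15, 1)  from 15·(1,0) + (0,1)
step 1: (151, 10)  from 10·(15,1) + (1,0)
(x₁, y₁) = (151, 10);  151² − 228·10² = 1 ✓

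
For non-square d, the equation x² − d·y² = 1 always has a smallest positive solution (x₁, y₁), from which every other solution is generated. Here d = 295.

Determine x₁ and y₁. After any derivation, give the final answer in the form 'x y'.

√295 → a₀=17, period (5,1,2,3,2,6,2,3,2,1,5,34); ℓ=12 even so k=11
i=0: a=17 ⇒ p=17, q=1
i=1: a=5 ⇒ p=86, q=5
i=2: a=1 ⇒ p=103, q=6
i=3: a=2 ⇒ p=292, q=17
i=4: a=3 ⇒ p=979, q=57
i=5: a=2 ⇒ p=2250, q=131
…
i=7: a=2 ⇒ p=31208, q=1817
i=8: a=3 ⇒ p=108103, q=6294
i=9: a=2 ⇒ p=247414, q=14405
i=10: a=1 ⇒ p=355517, q=20699
i=11: a=5 ⇒ p=2024999, q=117900
→ (2024999, 117900).  Check: 2024999²=4100620950001, 295·117900²=4100620950000, difference 1.

2024999 117900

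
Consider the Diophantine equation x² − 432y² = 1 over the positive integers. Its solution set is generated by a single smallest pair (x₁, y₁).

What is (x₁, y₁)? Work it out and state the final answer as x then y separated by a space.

1351 65

√432 = [20; 1,3,1,1,1,3,1,40, …], period ℓ=8 (even) → k=7
k=0  a_k=20  p_k/q_k = 20/1
k=1  a_k=1  p_k/q_k = 21/1
k=2  a_k=3  p_k/q_k = 83/4
…
k=4  a_k=1  p_k/q_k = 187/9
…
k=6  a_k=3  p_k/q_k = 1060/51
k=7  a_k=1  p_k/q_k = 1351/65
(x₁, y₁) = (1351, 65);  1351² − 432·65² = 1 ✓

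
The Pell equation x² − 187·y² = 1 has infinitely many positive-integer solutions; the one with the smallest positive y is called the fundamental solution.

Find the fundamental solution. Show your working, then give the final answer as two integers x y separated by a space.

1682 123

[13; 1,2,13,2,1,26] for √187; ℓ=6 ⇒ convergent index 5
a_0=13:  p_0=13·1+0=13,  q_0=13·0+1=1
a_1=1:  p_1=1·13+1=14,  q_1=1·1+0=1
…
a_3=13:  p_3=13·41+14=547,  q_3=13·3+1=40
a_4=2:  p_4=2·547+41=1135,  q_4=2·40+3=83
a_5=1:  p_5=1·1135+547=1682,  q_5=1·83+40=123
(x₁, y₁) = (1682, 123);  1682² − 187·123² = 1 ✓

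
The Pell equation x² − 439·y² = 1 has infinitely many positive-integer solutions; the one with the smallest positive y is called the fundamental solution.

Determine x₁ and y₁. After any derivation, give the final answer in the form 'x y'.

√439 = [20; 1,19,1,40, …], period ℓ=4 (even) → k=3
k=0  a_k=20  p_k/q_k = 20/1
k=1  a_k=1  p_k/q_k = 21/1
k=2  a_k=19  p_k/q_k = 419/20
k=3  a_k=1  p_k/q_k = 440/21
(x₁, y₁) = (440, 21);  440² − 439·21² = 1 ✓

440 21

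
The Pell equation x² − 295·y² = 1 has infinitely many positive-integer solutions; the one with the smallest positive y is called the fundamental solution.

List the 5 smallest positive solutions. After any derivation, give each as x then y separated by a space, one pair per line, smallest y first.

2024999 117900
8201241900001 477494764200
33215013292518224999 1933852840020353700
134520737404664024967600001 7832100134376274949528400
544808717447381276777437550624999 31719989880021710940200100589500

d=295: √d = [17; 5,1,2,3,2,6,2,3,2,1,5,34] (ℓ=12, even), read p_11/q_11
i=0: a=17 ⇒ p=17, q=1
i=1: a=5 ⇒ p=86, q=5
…
i=5: a=2 ⇒ p=2250, q=131
i=6: a=6 ⇒ p=14479, q=843
…
i=8: a=3 ⇒ p=108103, q=6294
i=9: a=2 ⇒ p=247414, q=14405
i=10: a=1 ⇒ p=355517, q=20699
i=11: a=5 ⇒ p=2024999, q=117900
→ (2024999, 117900).  Check: 2024999²=4100620950001, 295·117900²=4100620950000, difference 1.
(2024999+117900√295)^2 = 8201241900001 + 477494764200√295
(2024999+117900√295)^3 = 33215013292518224999 + 1933852840020353700√295
(2024999+117900√295)^4 = 134520737404664024967600001 + 7832100134376274949528400√295
(2024999+117900√295)^5 = 544808717447381276777437550624999 + 31719989880021710940200100589500√295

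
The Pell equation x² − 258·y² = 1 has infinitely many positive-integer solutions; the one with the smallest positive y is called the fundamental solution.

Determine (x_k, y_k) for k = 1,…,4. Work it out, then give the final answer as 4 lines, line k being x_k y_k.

√258 → a₀=16, period (16,32); ℓ=2 even so k=1
a_0=16:  p_0=16·1+0=16,  q_0=16·0+1=1
a_1=16:  p_1=16·16+1=257,  q_1=16·1+0=16
(x₁, y₁) = (257, 16);  257² − 258·16² = 1 ✓
n=2: (257,16)∘(257,16) = (257·257+258·16·16, 257·16+16·257) = (132097,8224)
n=3: (132097,8224)∘(257,16) = (257·132097+258·16·8224, 257·8224+16·132097) = (67897601,4227120)
n=4: (67897601,4227120)∘(257,16) = (257·67897601+258·16·4227120, 257·4227120+16·67897601) = (34899234817,2172731456)

257 16
132097 8224
67897601 4227120
34899234817 2172731456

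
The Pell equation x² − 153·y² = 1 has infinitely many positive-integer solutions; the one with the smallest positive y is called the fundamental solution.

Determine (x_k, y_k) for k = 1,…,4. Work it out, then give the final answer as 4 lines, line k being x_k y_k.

2177 176
9478657 766304
41270070401 3336487440
179689877047297 14527065547456

√153 → a₀=12, period (2,1,2,2,2,1,2,24); ℓ=8 even so k=7
a_0=12:  p_0=12·1+0=12,  q_0=12·0+1=1
…
a_3=2:  p_3=2·37+25=99,  q_3=2·3+2=8
…
a_6=1:  p_6=1·569+235=804,  q_6=1·46+19=65
a_7=2:  p_7=2·804+569=2177,  q_7=2·65+46=176
→ (2177, 176).  Check: 2177²=4739329, 153·176²=4739328, difference 1.
(2177+176√153)^2 = 9478657 + 766304√153
(2177+176√153)^3 = 41270070401 + 3336487440√153
(2177+176√153)^4 = 179689877047297 + 14527065547456√153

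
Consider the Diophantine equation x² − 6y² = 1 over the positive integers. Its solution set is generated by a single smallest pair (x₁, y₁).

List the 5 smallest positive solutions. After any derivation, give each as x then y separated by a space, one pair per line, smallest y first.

√6 = [2; 2,4, …], period ℓ=2 (even) → k=1
a_0=2:  p_0=2·1+0=2,  q_0=2·0+1=1
a_1=2:  p_1=2·2+1=5,  q_1=2·1+0=2
→ (5, 2).  Check: 5²=25, 6·2²=24, difference 1.
(5+2√6)^2 = 49 + 20√6
(5+2√6)^3 = 485 + 198√6
(5+2√6)^4 = 4801 + 1960√6
(5+2√6)^5 = 47525 + 19402√6

5 2
49 20
485 198
4801 1960
47525 19402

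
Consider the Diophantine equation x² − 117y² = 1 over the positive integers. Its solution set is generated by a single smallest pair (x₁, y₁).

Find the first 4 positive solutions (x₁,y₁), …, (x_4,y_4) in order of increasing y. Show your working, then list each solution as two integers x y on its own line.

649 60
842401 77880
1093435849 101088180
1419278889601 131212379760

√117 → a₀=10, period (1,4,2,4,1,20); ℓ=6 even so k=5
i=0: a=10 ⇒ p=10, q=1
…
i=2: a=4 ⇒ p=54, q=5
i=3: a=2 ⇒ p=119, q=11
i=4: a=4 ⇒ p=530, q=49
i=5: a=1 ⇒ p=649, q=60
fundamental: x₁=649, y₁=60  (since 421201 − 117·3600 = 1)
(649+60√117)^2 = 842401 + 77880√117
(649+60√117)^3 = 1093435849 + 101088180√117
(649+60√117)^4 = 1419278889601 + 131212379760√117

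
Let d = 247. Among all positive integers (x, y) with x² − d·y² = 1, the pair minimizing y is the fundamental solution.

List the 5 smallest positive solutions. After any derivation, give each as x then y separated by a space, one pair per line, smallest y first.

d=247: √d = [15; 1,2,1,1,9,1,9,1,1,2,1,30] (ℓ=12, even), read p_11/q_11
a_0=15:  p_0=15·1+0=15,  q_0=15·0+1=1
a_1=1:  p_1=1·15+1=16,  q_1=1·1+0=1
…
a_3=1:  p_3=1·47+16=63,  q_3=1·3+1=4
…
a_6=1:  p_6=1·1053+110=1163,  q_6=1·67+7=74
…
a_8=1:  p_8=1·11520+1163=12683,  q_8=1·733+74=807
a_9=1:  p_9=1·12683+11520=24203,  q_9=1·807+733=1540
a_10=2:  p_10=2·24203+12683=61089,  q_10=2·1540+807=3887
a_11=1:  p_11=1·61089+24203=85292,  q_11=1·3887+1540=5427
fundamental: x₁=85292, y₁=5427  (since 7274725264 − 247·29452329 = 1)
k=2:  x_2 = 85292·85292+247·5427·5427 = 14549450527,  y_2 = 85292·5427+5427·85292 = 925759368
k=3:  x_3 = 85292·14549450527+247·5427·925759368 = 2481903468612476,  y_3 = 85292·925759368+5427·14549450527 = 157919736025485
k=4:  x_4 = 85292·2481903468612476+247·5427·157919736025485 = 423373021275241155457,  y_4 = 85292·157919736025485+5427·2481903468612476 = 26938580249245573872
k=5:  x_5 = 85292·423373021275241155457+247·5427·26938580249245573872 = 72220663458733833793864412,  y_5 = 85292·26938580249245573872+5427·423373021275241155457 = 4595290773079387237355763

85292 5427
14549450527 925759368
2481903468612476 157919736025485
423373021275241155457 26938580249245573872
72220663458733833793864412 4595290773079387237355763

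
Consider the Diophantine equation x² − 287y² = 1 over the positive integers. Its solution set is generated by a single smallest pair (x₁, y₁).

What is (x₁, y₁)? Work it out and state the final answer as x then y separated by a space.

288 17

√287 = [16; 1,15,1,32, …], period ℓ=4 (even) → k=3
step 0: (16, 1)  from 16·(1,0) + (0,1)
step 1: (17, 1)  from 1·(16,1) + (1,0)
step 2: (271, 16)  from 15·(17,1) + (16,1)
step 3: (288, 17)  from 1·(271,16) + (17,1)
(x₁, y₁) = (288, 17);  288² − 287·17² = 1 ✓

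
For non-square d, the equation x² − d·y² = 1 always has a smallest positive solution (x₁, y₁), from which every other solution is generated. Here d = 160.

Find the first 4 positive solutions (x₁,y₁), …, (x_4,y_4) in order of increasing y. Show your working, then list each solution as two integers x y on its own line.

721 57
1039681 82194
1499219281 118523691
2161873163521 170911080228

√160 = [12; 1,1,1,5,1,1,1,24, …], period ℓ=8 (even) → k=7
k=0  a_k=12  p_k/q_k = 12/1
…
k=4  a_k=5  p_k/q_k = 215/17
k=5  a_k=1  p_k/q_k = 253/20
k=6  a_k=1  p_k/q_k = 468/37
k=7  a_k=1  p_k/q_k = 721/57
→ (721, 57).  Check: 721²=519841, 160·57²=519840, difference 1.
(x_2, y_2) = (721·721 + 160·57·57, 721·57 + 57·721) = (1039681, 82194)
(x_3, y_3) = (721·1039681 + 160·57·82194, 721·82194 + 57·1039681) = (1499219281, 118523691)
(x_4, y_4) = (721·1499219281 + 160·57·118523691, 721·118523691 + 57·1499219281) = (2161873163521, 170911080228)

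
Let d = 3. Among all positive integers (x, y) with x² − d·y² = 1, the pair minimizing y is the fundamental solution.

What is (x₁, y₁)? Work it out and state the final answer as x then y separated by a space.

√3 → a₀=1, period (1,2); ℓ=2 even so k=1
k=0  a_k=1  p_k/q_k = 1/1
k=1  a_k=1  p_k/q_k = 2/1
fundamental: x₁=2, y₁=1  (since 4 − 3·1 = 1)

2 1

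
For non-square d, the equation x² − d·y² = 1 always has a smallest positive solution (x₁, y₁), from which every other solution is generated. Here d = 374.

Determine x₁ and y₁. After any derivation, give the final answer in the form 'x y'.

√374 → a₀=19, period (2,1,18,1,2,38); ℓ=6 even so k=5
k=0  a_k=19  p_k/q_k = 19/1
…
k=2  a_k=1  p_k/q_k = 58/3
k=3  a_k=18  p_k/q_k = 1083/56
k=4  a_k=1  p_k/q_k = 1141/59
k=5  a_k=2  p_k/q_k = 3365/174
fundamental: x₁=3365, y₁=174  (since 11323225 − 374·30276 = 1)

3365 174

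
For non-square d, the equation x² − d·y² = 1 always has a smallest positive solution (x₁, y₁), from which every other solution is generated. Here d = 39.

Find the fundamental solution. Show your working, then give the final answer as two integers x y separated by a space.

25 4

√39 → a₀=6, period (4,12); ℓ=2 even so k=1
step 0: (6, 1)  from 6·(1,0) + (0,1)
step 1: (25, 4)  from 4·(6,1) + (1,0)
fundamental: x₁=25, y₁=4  (since 625 − 39·16 = 1)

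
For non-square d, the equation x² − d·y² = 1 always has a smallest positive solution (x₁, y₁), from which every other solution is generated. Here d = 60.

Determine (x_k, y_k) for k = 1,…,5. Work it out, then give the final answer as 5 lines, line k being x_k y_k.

d=60: √d = [7; 1,2,1,14] (ℓ=4, even), read p_3/q_3
i=0: a=7 ⇒ p=7, q=1
…
i=2: a=2 ⇒ p=23, q=3
i=3: a=1 ⇒ p=31, q=4
fundamental: x₁=31, y₁=4  (since 961 − 60·16 = 1)
(x_2, y_2) = (31·31 + 60·4·4, 31·4 + 4·31) = (1921, 248)
(x_3, y_3) = (31·1921 + 60·4·248, 31·248 + 4·1921) = (119071, 15372)
(x_4, y_4) = (31·119071 + 60·4·15372, 31·15372 + 4·119071) = (7380481, 952816)
(x_5, y_5) = (31·7380481 + 60·4·952816, 31·952816 + 4·7380481) = (457470751, 59059220)

31 4
1921 248
119071 15372
7380481 952816
457470751 59059220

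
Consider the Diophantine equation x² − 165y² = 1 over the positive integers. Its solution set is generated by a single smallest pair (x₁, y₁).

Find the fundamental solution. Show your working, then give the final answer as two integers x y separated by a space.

1079 84

d=165: √d = [12; 1,5,2,5,1,24] (ℓ=6, even), read p_5/q_5
k=0  a_k=12  p_k/q_k = 12/1
k=1  a_k=1  p_k/q_k = 13/1
k=2  a_k=5  p_k/q_k = 77/6
k=3  a_k=2  p_k/q_k = 167/13
k=4  a_k=5  p_k/q_k = 912/71
k=5  a_k=1  p_k/q_k = 1079/84
(x₁, y₁) = (1079, 84);  1079² − 165·84² = 1 ✓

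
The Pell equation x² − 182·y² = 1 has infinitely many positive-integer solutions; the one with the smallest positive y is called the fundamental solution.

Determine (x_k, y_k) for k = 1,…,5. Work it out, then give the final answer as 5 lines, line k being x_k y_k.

27 2
1457 108
78651 5830
4245697 314712
229188987 16988618

√182 → a₀=13, period (2,26); ℓ=2 even so k=1
step 0: (13, 1)  from 13·(1,0) + (0,1)
step 1: (27, 2)  from 2·(13,1) + (1,0)
→ (27, 2).  Check: 27²=729, 182·2²=728, difference 1.
k=2:  x_2 = 27·27+182·2·2 = 1457,  y_2 = 27·2+2·27 = 108
k=3:  x_3 = 27·1457+182·2·108 = 78651,  y_3 = 27·108+2·1457 = 5830
k=4:  x_4 = 27·78651+182·2·5830 = 4245697,  y_4 = 27·5830+2·78651 = 314712
k=5:  x_5 = 27·4245697+182·2·314712 = 229188987,  y_5 = 27·314712+2·4245697 = 16988618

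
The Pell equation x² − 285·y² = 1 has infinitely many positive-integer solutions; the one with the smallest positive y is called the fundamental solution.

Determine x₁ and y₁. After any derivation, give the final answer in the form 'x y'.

√285 → a₀=16, period (1,7,2,7,1,32); ℓ=6 even so k=5
i=0: a=16 ⇒ p=16, q=1
i=1: a=1 ⇒ p=17, q=1
…
i=3: a=2 ⇒ p=287, q=17
i=4: a=7 ⇒ p=2144, q=127
i=5: a=1 ⇒ p=2431, q=144
(x₁, y₁) = (2431, 144);  2431² − 285·144² = 1 ✓

2431 144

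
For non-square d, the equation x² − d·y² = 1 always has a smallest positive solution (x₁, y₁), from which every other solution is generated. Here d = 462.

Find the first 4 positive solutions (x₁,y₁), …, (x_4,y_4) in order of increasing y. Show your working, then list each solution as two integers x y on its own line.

√462 = [21; 2,42, …], period ℓ=2 (even) → k=1
i=0: a=21 ⇒ p=21, q=1
i=1: a=2 ⇒ p=43, q=2
(x₁, y₁) = (43, 2);  43² − 462·2² = 1 ✓
(x_2, y_2) = (43·43 + 462·2·2, 43·2 + 2·43) = (3697, 172)
(x_3, y_3) = (43·3697 + 462·2·172, 43·172 + 2·3697) = (317899, 14790)
(x_4, y_4) = (43·317899 + 462·2·14790, 43·14790 + 2·317899) = (27335617, 1271768)

43 2
3697 172
317899 14790
27335617 1271768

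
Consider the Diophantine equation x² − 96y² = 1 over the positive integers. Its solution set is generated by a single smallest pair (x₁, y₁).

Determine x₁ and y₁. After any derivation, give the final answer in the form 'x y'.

[9; 1,3,1,18] for √96; ℓ=4 ⇒ convergent index 3
i=0: a=9 ⇒ p=9, q=1
…
i=2: a=3 ⇒ p=39, q=4
i=3: a=1 ⇒ p=49, q=5
fundamental: x₁=49, y₁=5  (since 2401 − 96·25 = 1)

49 5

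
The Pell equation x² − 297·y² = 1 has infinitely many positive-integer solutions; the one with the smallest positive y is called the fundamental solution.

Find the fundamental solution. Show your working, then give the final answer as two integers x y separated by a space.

√297 → a₀=17, period (4,3,1,1,2,1,1,3,4,34); ℓ=10 even so k=9
a_0=17:  p_0=17·1+0=17,  q_0=17·0+1=1
…
a_8=3:  p_8=3·3171+1844=11357,  q_8=3·184+107=659
a_9=4:  p_9=4·11357+3171=48599,  q_9=4·659+184=2820
fundamental: x₁=48599, y₁=2820  (since 2361862801 − 297·7952400 = 1)

48599 2820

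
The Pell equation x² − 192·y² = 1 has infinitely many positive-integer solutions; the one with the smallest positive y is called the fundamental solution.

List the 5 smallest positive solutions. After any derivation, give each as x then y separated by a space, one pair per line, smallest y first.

97 7
18817 1358
3650401 263445
708158977 51106972
137379191137 9914489123

√192 → a₀=13, period (1,5,1,26); ℓ=4 even so k=3
i=0: a=13 ⇒ p=13, q=1
…
i=2: a=5 ⇒ p=83, q=6
i=3: a=1 ⇒ p=97, q=7
→ (97, 7).  Check: 97²=9409, 192·7²=9408, difference 1.
(x_2, y_2) = (97·97 + 192·7·7, 97·7 + 7·97) = (18817, 1358)
(x_3, y_3) = (97·18817 + 192·7·1358, 97·1358 + 7·18817) = (3650401, 263445)
(x_4, y_4) = (97·3650401 + 192·7·263445, 97·263445 + 7·3650401) = (708158977, 51106972)
(x_5, y_5) = (97·708158977 + 192·7·51106972, 97·51106972 + 7·708158977) = (137379191137, 9914489123)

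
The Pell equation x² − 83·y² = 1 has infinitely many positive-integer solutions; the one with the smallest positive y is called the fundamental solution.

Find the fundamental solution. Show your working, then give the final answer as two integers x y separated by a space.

√83 → a₀=9, period (9,18); ℓ=2 even so k=1
k=0  a_k=9  p_k/q_k = 9/1
k=1  a_k=9  p_k/q_k = 82/9
→ (82, 9).  Check: 82²=6724, 83·9²=6723, difference 1.

82 9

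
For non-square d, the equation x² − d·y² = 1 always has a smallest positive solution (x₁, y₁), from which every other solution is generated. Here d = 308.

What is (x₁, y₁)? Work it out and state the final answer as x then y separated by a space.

√308 → a₀=17, period (1,1,4,1,1,34); ℓ=6 even so k=5
k=0  a_k=17  p_k/q_k = 17/1
…
k=2  a_k=1  p_k/q_k = 35/2
…
k=4  a_k=1  p_k/q_k = 193/11
k=5  a_k=1  p_k/q_k = 351/20
fundamental: x₁=351, y₁=20  (since 123201 − 308·400 = 1)

351 20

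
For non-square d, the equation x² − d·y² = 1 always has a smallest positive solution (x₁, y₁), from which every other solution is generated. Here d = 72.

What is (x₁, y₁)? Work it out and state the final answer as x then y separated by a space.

[8; 2,16] for √72; ℓ=2 ⇒ convergent index 1
a_0=8:  p_0=8·1+0=8,  q_0=8·0+1=1
a_1=2:  p_1=2·8+1=17,  q_1=2·1+0=2
→ (17, 2).  Check: 17²=289, 72·2²=288, difference 1.

17 2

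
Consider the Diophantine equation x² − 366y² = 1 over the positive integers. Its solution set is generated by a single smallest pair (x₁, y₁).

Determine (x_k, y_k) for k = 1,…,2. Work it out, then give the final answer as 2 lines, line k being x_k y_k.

907925 47458
1648655611249 86176609300

d=366: √d = [19; 7,1,1,1,2,12,2,1,1,1,7,38] (ℓ=12, even), read p_11/q_11
a_0=19:  p_0=19·1+0=19,  q_0=19·0+1=1
a_1=7:  p_1=7·19+1=134,  q_1=7·1+0=7
…
a_3=1:  p_3=1·153+134=287,  q_3=1·8+7=15
a_4=1:  p_4=1·287+153=440,  q_4=1·15+8=23
…
a_6=12:  p_6=12·1167+440=14444,  q_6=12·61+23=755
a_7=2:  p_7=2·14444+1167=30055,  q_7=2·755+61=1571
a_8=1:  p_8=1·30055+14444=44499,  q_8=1·1571+755=2326
a_9=1:  p_9=1·44499+30055=74554,  q_9=1·2326+1571=3897
a_10=1:  p_10=1·74554+44499=119053,  q_10=1·3897+2326=6223
a_11=7:  p_11=7·119053+74554=907925,  q_11=7·6223+3897=47458
(x₁, y₁) = (907925, 47458);  907925² − 366·47458² = 1 ✓
n=2: (907925,47458)∘(907925,47458) = (907925·907925+366·47458·47458, 907925·47458+47458·907925) = (1648655611249,86176609300)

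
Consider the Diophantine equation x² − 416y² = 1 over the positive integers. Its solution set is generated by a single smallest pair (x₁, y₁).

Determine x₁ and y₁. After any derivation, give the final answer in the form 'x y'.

√416 = [20; 2,1,1,9,1,1,2,40, …], period ℓ=8 (even) → k=7
a_0=20:  p_0=20·1+0=20,  q_0=20·0+1=1
a_1=2:  p_1=2·20+1=41,  q_1=2·1+0=2
a_2=1:  p_2=1·41+20=61,  q_2=1·2+1=3
a_3=1:  p_3=1·61+41=102,  q_3=1·3+2=5
a_4=9:  p_4=9·102+61=979,  q_4=9·5+3=48
a_5=1:  p_5=1·979+102=1081,  q_5=1·48+5=53
a_6=1:  p_6=1·1081+979=2060,  q_6=1·53+48=101
a_7=2:  p_7=2·2060+1081=5201,  q_7=2·101+53=255
(x₁, y₁) = (5201, 255);  5201² − 416·255² = 1 ✓

5201 255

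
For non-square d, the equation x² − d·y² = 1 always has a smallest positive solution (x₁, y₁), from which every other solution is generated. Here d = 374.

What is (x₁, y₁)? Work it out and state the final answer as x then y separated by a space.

3365 174

√374 → a₀=19, period (2,1,18,1,2,38); ℓ=6 even so k=5
a_0=19:  p_0=19·1+0=19,  q_0=19·0+1=1
…
a_4=1:  p_4=1·1083+58=1141,  q_4=1·56+3=59
a_5=2:  p_5=2·1141+1083=3365,  q_5=2·59+56=174
(x₁, y₁) = (3365, 174);  3365² − 374·174² = 1 ✓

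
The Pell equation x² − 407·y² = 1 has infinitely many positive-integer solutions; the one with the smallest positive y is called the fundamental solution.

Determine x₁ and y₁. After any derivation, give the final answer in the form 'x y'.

√407 = [20; 5,1,2,1,5,40, …], period ℓ=6 (even) → k=5
i=0: a=20 ⇒ p=20, q=1
i=1: a=5 ⇒ p=101, q=5
i=2: a=1 ⇒ p=121, q=6
…
i=4: a=1 ⇒ p=464, q=23
i=5: a=5 ⇒ p=2663, q=132
fundamental: x₁=2663, y₁=132  (since 7091569 − 407·17424 = 1)

2663 132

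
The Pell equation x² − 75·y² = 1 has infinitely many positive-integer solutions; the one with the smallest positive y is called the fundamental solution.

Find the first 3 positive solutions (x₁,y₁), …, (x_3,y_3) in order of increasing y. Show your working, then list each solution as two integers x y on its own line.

√75 = [8; 1,1,1,16, …], period ℓ=4 (even) → k=3
i=0: a=8 ⇒ p=8, q=1
…
i=2: a=1 ⇒ p=17, q=2
i=3: a=1 ⇒ p=26, q=3
fundamental: x₁=26, y₁=3  (since 676 − 75·9 = 1)
(26+3√75)^2 = 1351 + 156√75
(26+3√75)^3 = 70226 + 8109√75

26 3
1351 156
70226 8109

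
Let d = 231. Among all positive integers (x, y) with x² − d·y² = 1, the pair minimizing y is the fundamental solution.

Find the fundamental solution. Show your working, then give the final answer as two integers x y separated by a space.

76 5

√231 = [15; 5,30, …], period ℓ=2 (even) → k=1
step 0: (15, 1)  from 15·(1,0) + (0,1)
step 1: (76, 5)  from 5·(15,1) + (1,0)
→ (76, 5).  Check: 76²=5776, 231·5²=5775, difference 1.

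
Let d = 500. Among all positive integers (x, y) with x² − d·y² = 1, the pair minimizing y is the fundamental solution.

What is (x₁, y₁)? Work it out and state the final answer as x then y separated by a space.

930249 41602

√500 = [22; 2,1,3,2,1,…,1,2,44, …], period ℓ=14 (even) → k=13
a_0=22:  p_0=22·1+0=22,  q_0=22·0+1=1
a_1=2:  p_1=2·22+1=45,  q_1=2·1+0=2
…
a_4=2:  p_4=2·246+67=559,  q_4=2·11+3=25
…
a_9=1:  p_9=1·15809+14445=30254,  q_9=1·707+646=1353
…
a_11=3:  p_11=3·76317+30254=259205,  q_11=3·3413+1353=11592
a_12=1:  p_12=1·259205+76317=335522,  q_12=1·11592+3413=15005
a_13=2:  p_13=2·335522+259205=930249,  q_13=2·15005+11592=41602
(x₁, y₁) = (930249, 41602);  930249² − 500·41602² = 1 ✓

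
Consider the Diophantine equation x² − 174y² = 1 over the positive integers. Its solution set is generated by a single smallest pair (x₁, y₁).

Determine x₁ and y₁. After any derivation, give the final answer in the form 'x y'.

1451 110

[13; 5,4,5,26] for √174; ℓ=4 ⇒ convergent index 3
step 0: (13, 1)  from 13·(1,0) + (0,1)
step 1: (66, 5)  from 5·(13,1) + (1,0)
step 2: (277, 21)  from 4·(66,5) + (13,1)
step 3: (1451, 110)  from 5·(277,21) + (66,5)
fundamental: x₁=1451, y₁=110  (since 2105401 − 174·12100 = 1)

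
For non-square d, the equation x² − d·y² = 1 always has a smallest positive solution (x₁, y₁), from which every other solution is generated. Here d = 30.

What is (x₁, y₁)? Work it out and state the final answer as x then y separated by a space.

√30 = [5; 2,10, …], period ℓ=2 (even) → k=1
step 0: (5, 1)  from 5·(1,0) + (0,1)
step 1: (11, 2)  from 2·(5,1) + (1,0)
→ (11, 2).  Check: 11²=121, 30·2²=120, difference 1.

11 2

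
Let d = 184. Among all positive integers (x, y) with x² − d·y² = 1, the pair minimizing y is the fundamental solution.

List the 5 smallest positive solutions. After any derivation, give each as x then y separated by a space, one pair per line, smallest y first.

√184 = [13; 1,1,3,2,1,2,1,2,3,1,1,26, …], period ℓ=12 (even) → k=11
i=0: a=13 ⇒ p=13, q=1
i=1: a=1 ⇒ p=14, q=1
i=2: a=1 ⇒ p=27, q=2
…
i=6: a=2 ⇒ p=841, q=62
i=7: a=1 ⇒ p=1153, q=85
i=8: a=2 ⇒ p=3147, q=232
…
i=10: a=1 ⇒ p=13741, q=1013
i=11: a=1 ⇒ p=24335, q=1794
(x₁, y₁) = (24335, 1794);  24335² − 184·1794² = 1 ✓
(x_2, y_2) = (24335·24335 + 184·1794·1794, 24335·1794 + 1794·24335) = (1184384449, 87313980)
(x_3, y_3) = (24335·1184384449 + 184·1794·87313980, 24335·87313980 + 1794·1184384449) = (57643991108495, 4249571404806)
(x_4, y_4) = (24335·57643991108495 + 184·1794·4249571404806, 24335·4249571404806 + 1794·57643991108495) = (2805533046066067201, 206826640184594040)
(x_5, y_5) = (24335·2805533046066067201 + 184·1794·206826640184594040, 24335·206826640184594040 + 1794·2805533046066067201) = (136545293294391499564175, 10066252573534620521994)

24335 1794
1184384449 87313980
57643991108495 4249571404806
2805533046066067201 206826640184594040
136545293294391499564175 10066252573534620521994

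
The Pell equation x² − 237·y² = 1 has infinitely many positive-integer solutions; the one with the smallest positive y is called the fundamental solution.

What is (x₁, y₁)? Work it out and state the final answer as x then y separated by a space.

228151 14820

√237 → a₀=15, period (2,1,1,7,10,7,1,1,2,30); ℓ=10 even so k=9
k=0  a_k=15  p_k/q_k = 15/1
…
k=4  a_k=7  p_k/q_k = 585/38
k=5  a_k=10  p_k/q_k = 5927/385
…
k=8  a_k=1  p_k/q_k = 90075/5851
k=9  a_k=2  p_k/q_k = 228151/14820
fundamental: x₁=228151, y₁=14820  (since 52052878801 − 237·219632400 = 1)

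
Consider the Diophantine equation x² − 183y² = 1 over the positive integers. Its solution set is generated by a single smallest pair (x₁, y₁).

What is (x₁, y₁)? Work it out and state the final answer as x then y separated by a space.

487 36

√183 = [13; 1,1,8,1,1,26, …], period ℓ=6 (even) → k=5
i=0: a=13 ⇒ p=13, q=1
…
i=2: a=1 ⇒ p=27, q=2
…
i=4: a=1 ⇒ p=257, q=19
i=5: a=1 ⇒ p=487, q=36
fundamental: x₁=487, y₁=36  (since 237169 − 183·1296 = 1)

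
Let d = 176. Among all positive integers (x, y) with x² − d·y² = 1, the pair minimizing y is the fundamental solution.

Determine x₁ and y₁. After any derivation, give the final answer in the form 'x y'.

199 15

d=176: √d = [13; 3,1,3,26] (ℓ=4, even), read p_3/q_3
k=0  a_k=13  p_k/q_k = 13/1
k=1  a_k=3  p_k/q_k = 40/3
k=2  a_k=1  p_k/q_k = 53/4
k=3  a_k=3  p_k/q_k = 199/15
fundamental: x₁=199, y₁=15  (since 39601 − 176·225 = 1)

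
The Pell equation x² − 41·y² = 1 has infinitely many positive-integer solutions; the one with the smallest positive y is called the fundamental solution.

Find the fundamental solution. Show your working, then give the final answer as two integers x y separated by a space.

√41 → a₀=6, period (2,2,12); ℓ=3 odd so k=5
step 0: (6, 1)  from 6·(1,0) + (0,1)
step 1: (13, 2)  from 2·(6,1) + (1,0)
step 2: (32, 5)  from 2·(13,2) + (6,1)
step 3: (397, 62)  from 12·(32,5) + (13,2)
step 4: (826, 129)  from 2·(397,62) + (32,5)
step 5: (2049, 320)  from 2·(826,129) + (397,62)
→ (2049, 320).  Check: 2049²=4198401, 41·320²=4198400, difference 1.

2049 320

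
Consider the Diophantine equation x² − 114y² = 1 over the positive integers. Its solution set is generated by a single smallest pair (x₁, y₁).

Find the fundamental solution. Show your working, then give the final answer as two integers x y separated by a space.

√114 = [10; 1,2,10,2,1,20, …], period ℓ=6 (even) → k=5
i=0: a=10 ⇒ p=10, q=1
i=1: a=1 ⇒ p=11, q=1
i=2: a=2 ⇒ p=32, q=3
…
i=4: a=2 ⇒ p=694, q=65
i=5: a=1 ⇒ p=1025, q=96
→ (1025, 96).  Check: 1025²=1050625, 114·96²=1050624, difference 1.

1025 96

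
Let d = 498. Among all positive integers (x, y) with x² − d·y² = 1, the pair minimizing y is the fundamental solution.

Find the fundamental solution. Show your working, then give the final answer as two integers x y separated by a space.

√498 = [22; 3,6,22,6,3,44, …], period ℓ=6 (even) → k=5
i=0: a=22 ⇒ p=22, q=1
i=1: a=3 ⇒ p=67, q=3
i=2: a=6 ⇒ p=424, q=19
i=3: a=22 ⇒ p=9395, q=421
i=4: a=6 ⇒ p=56794, q=2545
i=5: a=3 ⇒ p=179777, q=8056
(x₁, y₁) = (179777, 8056);  179777² − 498·8056² = 1 ✓

179777 8056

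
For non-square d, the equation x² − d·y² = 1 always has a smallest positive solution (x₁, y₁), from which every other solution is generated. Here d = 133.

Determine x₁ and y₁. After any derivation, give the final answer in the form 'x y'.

√133 = [11; 1,1,7,5,1,…,1,1,22, …], period ℓ=16 (even) → k=15
step 0: (11, 1)  from 11·(1,0) + (0,1)
step 1: (12, 1)  from 1·(11,1) + (1,0)
step 2: (23, 2)  from 1·(12,1) + (11,1)
step 3: (173, 15)  from 7·(23,2) + (12,1)
step 4: (888, 77)  from 5·(173,15) + (23,2)
step 5: (1061, 92)  from 1·(888,77) + (173,15)
step 6: (1949, 169)  from 1·(1061,92) + (888,77)
step 7: (3010, 261)  from 1·(1949,169) + (1061,92)
step 8: (7969, 691)  from 2·(3010,261) + (1949,169)
…
step 10: (18948, 1643)  from 1·(10979,952) + (7969,691)
step 11: (29927, 2595)  from 1·(18948,1643) + (10979,952)
step 12: (168583, 14618)  from 5·(29927,2595) + (18948,1643)
…
step 14: (1378591, 119539)  from 1·(1210008,104921) + (168583,14618)
step 15: (2588599, 224460)  from 1·(1378591,119539) + (1210008,104921)
(x₁, y₁) = (2588599, 224460);  2588599² − 133·224460² = 1 ✓

2588599 224460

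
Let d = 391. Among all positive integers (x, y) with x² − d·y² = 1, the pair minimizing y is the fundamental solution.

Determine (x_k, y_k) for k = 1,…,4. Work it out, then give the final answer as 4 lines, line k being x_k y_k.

√391 → a₀=19, period (1,3,2,2,1,…,3,1,38); ℓ=16 even so k=15
i=0: a=19 ⇒ p=19, q=1
…
i=2: a=3 ⇒ p=79, q=4
i=3: a=2 ⇒ p=178, q=9
i=4: a=2 ⇒ p=435, q=22
i=5: a=1 ⇒ p=613, q=31
i=6: a=1 ⇒ p=1048, q=53
i=7: a=2 ⇒ p=2709, q=137
i=8: a=19 ⇒ p=52519, q=2656
i=9: a=2 ⇒ p=107747, q=5449
i=10: a=1 ⇒ p=160266, q=8105
…
i=12: a=2 ⇒ p=696292, q=35213
i=13: a=2 ⇒ p=1660597, q=83980
i=14: a=3 ⇒ p=5678083, q=287153
i=15: a=1 ⇒ p=7338680, q=371133
(x₁, y₁) = (7338680, 371133);  7338680² − 391·371133² = 1 ✓
k=2:  x_2 = 7338680·7338680+391·371133·371133 = 107712448284799,  y_2 = 7338680·371133+371133·7338680 = 5447252648880
k=3:  x_3 = 7338680·107712448284799+391·371133·5447252648880 = 1580934379957370111960,  y_3 = 7338680·5447252648880+371133·107712448284799 = 79951288138564985667
k=4:  x_4 = 7338680·1580934379957370111960+391·371133·79951288138564985667 = 23203943031010998074028940801,  y_4 = 7338680·79951288138564985667+371133·1580934379957370111960 = 1173473838473442730776750240

7338680 371133
107712448284799 5447252648880
1580934379957370111960 79951288138564985667
23203943031010998074028940801 1173473838473442730776750240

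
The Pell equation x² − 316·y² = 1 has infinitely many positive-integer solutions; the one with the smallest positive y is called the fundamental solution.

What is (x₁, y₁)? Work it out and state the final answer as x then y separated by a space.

12799 720

√316 → a₀=17, period (1,3,2,8,2,3,1,34); ℓ=8 even so k=7
k=0  a_k=17  p_k/q_k = 17/1
k=1  a_k=1  p_k/q_k = 18/1
…
k=6  a_k=3  p_k/q_k = 9937/559
k=7  a_k=1  p_k/q_k = 12799/720
(x₁, y₁) = (12799, 720);  12799² − 316·720² = 1 ✓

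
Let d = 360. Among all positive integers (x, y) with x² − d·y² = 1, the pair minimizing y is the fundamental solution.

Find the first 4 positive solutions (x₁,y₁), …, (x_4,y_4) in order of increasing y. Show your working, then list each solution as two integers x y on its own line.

[18; 1,36] for √360; ℓ=2 ⇒ convergent index 1
i=0: a=18 ⇒ p=18, q=1
i=1: a=1 ⇒ p=19, q=1
→ (19, 1).  Check: 19²=361, 360·1²=360, difference 1.
(x_2, y_2) = (19·19 + 360·1·1, 19·1 + 1·19) = (721, 38)
(x_3, y_3) = (19·721 + 360·1·38, 19·38 + 1·721) = (27379, 1443)
(x_4, y_4) = (19·27379 + 360·1·1443, 19·1443 + 1·27379) = (1039681, 54796)

19 1
721 38
27379 1443
1039681 54796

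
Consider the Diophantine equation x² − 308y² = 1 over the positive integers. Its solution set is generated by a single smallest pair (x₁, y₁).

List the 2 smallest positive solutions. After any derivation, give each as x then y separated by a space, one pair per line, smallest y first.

[17; 1,1,4,1,1,34] for √308; ℓ=6 ⇒ convergent index 5
k=0  a_k=17  p_k/q_k = 17/1
k=1  a_k=1  p_k/q_k = 18/1
…
k=3  a_k=4  p_k/q_k = 158/9
k=4  a_k=1  p_k/q_k = 193/11
k=5  a_k=1  p_k/q_k = 351/20
fundamental: x₁=351, y₁=20  (since 123201 − 308·400 = 1)
n=2: (351,20)∘(351,20) = (351·351+308·20·20, 351·20+20·351) = (246401,14040)

351 20
246401 14040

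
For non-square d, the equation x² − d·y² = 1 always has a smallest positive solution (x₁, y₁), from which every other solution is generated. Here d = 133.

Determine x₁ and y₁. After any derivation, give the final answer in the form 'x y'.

√133 = [11; 1,1,7,5,1,…,1,1,22, …], period ℓ=16 (even) → k=15
k=0  a_k=11  p_k/q_k = 11/1
…
k=5  a_k=1  p_k/q_k = 1061/92
…
k=14  a_k=1  p_k/q_k = 1378591/119539
k=15  a_k=1  p_k/q_k = 2588599/224460
→ (2588599, 224460).  Check: 2588599²=6700844782801, 133·224460²=6700844782800, difference 1.

2588599 224460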